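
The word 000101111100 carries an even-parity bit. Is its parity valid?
Sum of all bits: 0+0+0+1+0+1+1+1+1+1+0+0 = 6; 6 mod 2 = 0. Result is 0 → valid parity.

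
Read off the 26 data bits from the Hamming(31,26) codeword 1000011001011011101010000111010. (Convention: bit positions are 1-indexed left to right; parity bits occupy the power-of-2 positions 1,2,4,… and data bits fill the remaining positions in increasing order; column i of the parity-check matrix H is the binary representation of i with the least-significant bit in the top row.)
Parity bits occupy power-of-2 positions; data bits are at positions {3,5,6,7,9,10,11,12,13,14,15,17,18,19,20,21,22,23,24,25,26,27,28,29,30,31} (1-indexed).
Extract: c[3]=0 c[5]=0 c[6]=1 c[7]=1 c[9]=0 c[10]=1 c[11]=0 c[12]=1 c[13]=1 c[14]=0 c[15]=1 c[17]=1 c[18]=0 c[19]=1 c[20]=0 c[21]=1 c[22]=0 c[23]=0 c[24]=0 c[25]=0 c[26]=1 c[27]=1 c[28]=1 c[29]=0 c[30]=1 c[31]=0
Data = 00110101101101010000111010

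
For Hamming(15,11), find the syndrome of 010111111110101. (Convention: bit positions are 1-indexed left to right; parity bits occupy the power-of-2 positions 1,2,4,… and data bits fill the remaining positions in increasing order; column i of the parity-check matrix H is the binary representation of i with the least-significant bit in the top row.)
Syndrome s = H · r^T (mod 2), r = 010111111110101:
  s[0] = (101010101010101)·(010111111110101) mod 2 = 0+0+0+0+1+0+1+0+1+0+1+0+1+0+1 mod 2 = 0
  s[1] = (011001100110011)·(010111111110101) mod 2 = 0+1+0+0+0+1+1+0+0+1+1+0+0+0+1 mod 2 = 0
  s[2] = (000111100001111)·(010111111110101) mod 2 = 0+0+0+1+1+1+1+0+0+0+0+0+1+0+1 mod 2 = 0
  s[3] = (000000011111111)·(010111111110101) mod 2 = 0+0+0+0+0+0+0+1+1+1+1+0+1+0+1 mod 2 = 0
Syndrome = 0000
s = 0: no error detected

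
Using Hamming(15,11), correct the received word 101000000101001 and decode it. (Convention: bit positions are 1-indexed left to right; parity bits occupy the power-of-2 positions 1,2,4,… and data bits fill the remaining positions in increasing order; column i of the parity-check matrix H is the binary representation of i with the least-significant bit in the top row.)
Syndrome s = H · r^T (mod 2), r = 101000000101001:
  s[0] = (101010101010101)·(101000000101001) mod 2 = 1+0+1+0+0+0+0+0+0+0+0+0+0+0+1 mod 2 = 1
  s[1] = (011001100110011)·(101000000101001) mod 2 = 0+0+1+0+0+0+0+0+0+1+0+0+0+0+1 mod 2 = 1
  s[2] = (000111100001111)·(101000000101001) mod 2 = 0+0+0+0+0+0+0+0+0+0+0+1+0+0+1 mod 2 = 0
  s[3] = (000000011111111)·(101000000101001) mod 2 = 0+0+0+0+0+0+0+0+0+1+0+1+0+0+1 mod 2 = 1
Syndrome = 1101
Column 11 of H equals this syndrome → error at bit 11 (1-indexed).
Flip bit 11: 101000000101001 → 101000000111001
Extract data bits at positions {3,5,6,7,9,10,11,12,13,14,15}: 10000111001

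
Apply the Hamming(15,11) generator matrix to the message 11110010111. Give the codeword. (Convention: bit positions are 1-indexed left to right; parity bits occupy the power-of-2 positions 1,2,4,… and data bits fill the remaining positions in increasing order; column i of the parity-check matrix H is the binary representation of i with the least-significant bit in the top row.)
Codeword c = d · G (mod 2), d = 11110010111:
  c[0] = d·G[:,0] = (11110010111)·(11011010101) mod 2 = 1+1+0+1+0+0+1+0+1+0+1 mod 2 = 0
  c[1] = d·G[:,1] = (11110010111)·(10110110011) mod 2 = 1+0+1+1+0+0+1+0+0+1+1 mod 2 = 0
  c[2] = d·G[:,2] = (11110010111)·(10000000000) mod 2 = 1+0+0+0+0+0+0+0+0+0+0 mod 2 = 1
  c[3] = d·G[:,3] = (11110010111)·(01110001111) mod 2 = 0+1+1+1+0+0+0+0+1+1+1 mod 2 = 0
  c[4] = d·G[:,4] = (11110010111)·(01000000000) mod 2 = 0+1+0+0+0+0+0+0+0+0+0 mod 2 = 1
  c[5] = d·G[:,5] = (11110010111)·(00100000000) mod 2 = 0+0+1+0+0+0+0+0+0+0+0 mod 2 = 1
  c[6] = d·G[:,6] = (11110010111)·(00010000000) mod 2 = 0+0+0+1+0+0+0+0+0+0+0 mod 2 = 1
  c[7] = d·G[:,7] = (11110010111)·(00001111111) mod 2 = 0+0+0+0+0+0+1+0+1+1+1 mod 2 = 0
  c[8] = d·G[:,8] = (11110010111)·(00001000000) mod 2 = 0+0+0+0+0+0+0+0+0+0+0 mod 2 = 0
  c[9] = d·G[:,9] = (11110010111)·(00000100000) mod 2 = 0+0+0+0+0+0+0+0+0+0+0 mod 2 = 0
  c[10] = d·G[:,10] = (11110010111)·(00000010000) mod 2 = 0+0+0+0+0+0+1+0+0+0+0 mod 2 = 1
  c[11] = d·G[:,11] = (11110010111)·(00000001000) mod 2 = 0+0+0+0+0+0+0+0+0+0+0 mod 2 = 0
  c[12] = d·G[:,12] = (11110010111)·(00000000100) mod 2 = 0+0+0+0+0+0+0+0+1+0+0 mod 2 = 1
  c[13] = d·G[:,13] = (11110010111)·(00000000010) mod 2 = 0+0+0+0+0+0+0+0+0+1+0 mod 2 = 1
  c[14] = d·G[:,14] = (11110010111)·(00000000001) mod 2 = 0+0+0+0+0+0+0+0+0+0+1 mod 2 = 1
Codeword = 001011100010111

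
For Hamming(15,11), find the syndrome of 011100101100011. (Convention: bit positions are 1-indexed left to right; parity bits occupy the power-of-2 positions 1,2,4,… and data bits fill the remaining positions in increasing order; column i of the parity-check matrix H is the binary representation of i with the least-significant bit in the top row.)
Syndrome s = H · r^T (mod 2), r = 011100101100011:
  s[0] = (101010101010101)·(011100101100011) mod 2 = 0+0+1+0+0+0+1+0+1+0+0+0+0+0+1 mod 2 = 0
  s[1] = (011001100110011)·(011100101100011) mod 2 = 0+1+1+0+0+0+1+0+0+1+0+0+0+1+1 mod 2 = 0
  s[2] = (000111100001111)·(011100101100011) mod 2 = 0+0+0+1+0+0+1+0+0+0+0+0+0+1+1 mod 2 = 0
  s[3] = (000000011111111)·(011100101100011) mod 2 = 0+0+0+0+0+0+0+0+1+1+0+0+0+1+1 mod 2 = 0
Syndrome = 0000
s = 0: no error detected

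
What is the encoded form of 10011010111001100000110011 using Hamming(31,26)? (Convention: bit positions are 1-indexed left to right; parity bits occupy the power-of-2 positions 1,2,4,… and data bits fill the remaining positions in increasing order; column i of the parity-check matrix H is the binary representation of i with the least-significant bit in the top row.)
Codeword c = d · G (mod 2), d = 10011010111001100000110011:
  c[0] = d·G[:,0] = (10011010111001100000110011)·(11011010101101010101010101) mod 2 = 1+0+0+1+1+0+1+0+1+0+1+0+0+1+0+0+0+0+0+0+0+1+0+0+0+1 mod 2 = 1
  c[1] = d·G[:,1] = (10011010111001100000110011)·(10110110011011001100110011) mod 2 = 1+0+0+1+0+0+1+0+0+1+1+0+0+1+0+0+0+0+0+0+1+1+0+0+1+1 mod 2 = 0
  c[2] = d·G[:,2] = (10011010111001100000110011)·(10000000000000000000000000) mod 2 = 1+0+0+0+0+0+0+0+0+0+0+0+0+0+0+0+0+0+0+0+0+0+0+0+0+0 mod 2 = 1
  c[3] = d·G[:,3] = (10011010111001100000110011)·(01110001111000111100001111) mod 2 = 0+0+0+1+0+0+0+0+1+1+1+0+0+0+1+0+0+0+0+0+0+0+0+0+1+1 mod 2 = 1
  c[4] = d·G[:,4] = (10011010111001100000110011)·(01000000000000000000000000) mod 2 = 0+0+0+0+0+0+0+0+0+0+0+0+0+0+0+0+0+0+0+0+0+0+0+0+0+0 mod 2 = 0
  c[5] = d·G[:,5] = (10011010111001100000110011)·(00100000000000000000000000) mod 2 = 0+0+0+0+0+0+0+0+0+0+0+0+0+0+0+0+0+0+0+0+0+0+0+0+0+0 mod 2 = 0
  c[6] = d·G[:,6] = (10011010111001100000110011)·(00010000000000000000000000) mod 2 = 0+0+0+1+0+0+0+0+0+0+0+0+0+0+0+0+0+0+0+0+0+0+0+0+0+0 mod 2 = 1
  c[7] = d·G[:,7] = (10011010111001100000110011)·(00001111111000000011111111) mod 2 = 0+0+0+0+1+0+1+0+1+1+1+0+0+0+0+0+0+0+0+0+1+1+0+0+1+1 mod 2 = 1
  c[8] = d·G[:,8] = (10011010111001100000110011)·(00001000000000000000000000) mod 2 = 0+0+0+0+1+0+0+0+0+0+0+0+0+0+0+0+0+0+0+0+0+0+0+0+0+0 mod 2 = 1
  c[9] = d·G[:,9] = (10011010111001100000110011)·(00000100000000000000000000) mod 2 = 0+0+0+0+0+0+0+0+0+0+0+0+0+0+0+0+0+0+0+0+0+0+0+0+0+0 mod 2 = 0
  c[10] = d·G[:,10] = (10011010111001100000110011)·(00000010000000000000000000) mod 2 = 0+0+0+0+0+0+1+0+0+0+0+0+0+0+0+0+0+0+0+0+0+0+0+0+0+0 mod 2 = 1
  c[11] = d·G[:,11] = (10011010111001100000110011)·(00000001000000000000000000) mod 2 = 0+0+0+0+0+0+0+0+0+0+0+0+0+0+0+0+0+0+0+0+0+0+0+0+0+0 mod 2 = 0
  c[12] = d·G[:,12] = (10011010111001100000110011)·(00000000100000000000000000) mod 2 = 0+0+0+0+0+0+0+0+1+0+0+0+0+0+0+0+0+0+0+0+0+0+0+0+0+0 mod 2 = 1
  c[13] = d·G[:,13] = (10011010111001100000110011)·(00000000010000000000000000) mod 2 = 0+0+0+0+0+0+0+0+0+1+0+0+0+0+0+0+0+0+0+0+0+0+0+0+0+0 mod 2 = 1
  c[14] = d·G[:,14] = (10011010111001100000110011)·(00000000001000000000000000) mod 2 = 0+0+0+0+0+0+0+0+0+0+1+0+0+0+0+0+0+0+0+0+0+0+0+0+0+0 mod 2 = 1
  c[15] = d·G[:,15] = (10011010111001100000110011)·(00000000000111111111111111) mod 2 = 0+0+0+0+0+0+0+0+0+0+0+0+0+1+1+0+0+0+0+0+1+1+0+0+1+1 mod 2 = 0
  c[16] = d·G[:,16] = (10011010111001100000110011)·(00000000000100000000000000) mod 2 = 0+0+0+0+0+0+0+0+0+0+0+0+0+0+0+0+0+0+0+0+0+0+0+0+0+0 mod 2 = 0
  c[17] = d·G[:,17] = (10011010111001100000110011)·(00000000000010000000000000) mod 2 = 0+0+0+0+0+0+0+0+0+0+0+0+0+0+0+0+0+0+0+0+0+0+0+0+0+0 mod 2 = 0
  c[18] = d·G[:,18] = (10011010111001100000110011)·(00000000000001000000000000) mod 2 = 0+0+0+0+0+0+0+0+0+0+0+0+0+1+0+0+0+0+0+0+0+0+0+0+0+0 mod 2 = 1
  c[19] = d·G[:,19] = (10011010111001100000110011)·(00000000000000100000000000) mod 2 = 0+0+0+0+0+0+0+0+0+0+0+0+0+0+1+0+0+0+0+0+0+0+0+0+0+0 mod 2 = 1
  c[20] = d·G[:,20] = (10011010111001100000110011)·(00000000000000010000000000) mod 2 = 0+0+0+0+0+0+0+0+0+0+0+0+0+0+0+0+0+0+0+0+0+0+0+0+0+0 mod 2 = 0
  c[21] = d·G[:,21] = (10011010111001100000110011)·(00000000000000001000000000) mod 2 = 0+0+0+0+0+0+0+0+0+0+0+0+0+0+0+0+0+0+0+0+0+0+0+0+0+0 mod 2 = 0
  c[22] = d·G[:,22] = (10011010111001100000110011)·(00000000000000000100000000) mod 2 = 0+0+0+0+0+0+0+0+0+0+0+0+0+0+0+0+0+0+0+0+0+0+0+0+0+0 mod 2 = 0
  c[23] = d·G[:,23] = (10011010111001100000110011)·(00000000000000000010000000) mod 2 = 0+0+0+0+0+0+0+0+0+0+0+0+0+0+0+0+0+0+0+0+0+0+0+0+0+0 mod 2 = 0
  c[24] = d·G[:,24] = (10011010111001100000110011)·(00000000000000000001000000) mod 2 = 0+0+0+0+0+0+0+0+0+0+0+0+0+0+0+0+0+0+0+0+0+0+0+0+0+0 mod 2 = 0
  c[25] = d·G[:,25] = (10011010111001100000110011)·(00000000000000000000100000) mod 2 = 0+0+0+0+0+0+0+0+0+0+0+0+0+0+0+0+0+0+0+0+1+0+0+0+0+0 mod 2 = 1
  c[26] = d·G[:,26] = (10011010111001100000110011)·(00000000000000000000010000) mod 2 = 0+0+0+0+0+0+0+0+0+0+0+0+0+0+0+0+0+0+0+0+0+1+0+0+0+0 mod 2 = 1
  c[27] = d·G[:,27] = (10011010111001100000110011)·(00000000000000000000001000) mod 2 = 0+0+0+0+0+0+0+0+0+0+0+0+0+0+0+0+0+0+0+0+0+0+0+0+0+0 mod 2 = 0
  c[28] = d·G[:,28] = (10011010111001100000110011)·(00000000000000000000000100) mod 2 = 0+0+0+0+0+0+0+0+0+0+0+0+0+0+0+0+0+0+0+0+0+0+0+0+0+0 mod 2 = 0
  c[29] = d·G[:,29] = (10011010111001100000110011)·(00000000000000000000000010) mod 2 = 0+0+0+0+0+0+0+0+0+0+0+0+0+0+0+0+0+0+0+0+0+0+0+0+1+0 mod 2 = 1
  c[30] = d·G[:,30] = (10011010111001100000110011)·(00000000000000000000000001) mod 2 = 0+0+0+0+0+0+0+0+0+0+0+0+0+0+0+0+0+0+0+0+0+0+0+0+0+1 mod 2 = 1
Codeword = 1011001110101110001100000110011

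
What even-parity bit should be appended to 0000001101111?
Sum of data bits: 0+0+0+0+0+0+1+1+0+1+1+1+1 = 6.
6 mod 2 = 0, so parity bit = 0.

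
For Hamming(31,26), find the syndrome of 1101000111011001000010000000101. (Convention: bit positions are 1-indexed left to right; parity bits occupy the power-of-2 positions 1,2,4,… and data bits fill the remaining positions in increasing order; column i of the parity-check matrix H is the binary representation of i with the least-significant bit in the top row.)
Syndrome s = H · r^T (mod 2), r = 1101000111011001000010000000101:
  s[0] = (1010101010101010101010101010101)·(1101000111011001000010000000101) mod 2 = 1+0+0+0+0+0+0+0+1+0+0+0+1+0+0+0+0+0+0+0+1+0+0+0+0+0+0+0+1+0+1 mod 2 = 0
  s[1] = (0110011001100110011001100110011)·(1101000111011001000010000000101) mod 2 = 0+1+0+0+0+0+0+0+0+1+0+0+0+0+0+0+0+0+0+0+0+0+0+0+0+0+0+0+0+0+1 mod 2 = 1
  s[2] = (0001111000011110000111100001111)·(1101000111011001000010000000101) mod 2 = 0+0+0+1+0+0+0+0+0+0+0+1+1+0+0+0+0+0+0+0+1+0+0+0+0+0+0+0+1+0+1 mod 2 = 0
  s[3] = (0000000111111110000000011111111)·(1101000111011001000010000000101) mod 2 = 0+0+0+0+0+0+0+1+1+1+0+1+1+0+0+0+0+0+0+0+0+0+0+0+0+0+0+0+1+0+1 mod 2 = 1
  s[4] = (0000000000000001111111111111111)·(1101000111011001000010000000101) mod 2 = 0+0+0+0+0+0+0+0+0+0+0+0+0+0+0+1+0+0+0+0+1+0+0+0+0+0+0+0+1+0+1 mod 2 = 0
Syndrome = 01010
Non-zero syndrome: error at position 10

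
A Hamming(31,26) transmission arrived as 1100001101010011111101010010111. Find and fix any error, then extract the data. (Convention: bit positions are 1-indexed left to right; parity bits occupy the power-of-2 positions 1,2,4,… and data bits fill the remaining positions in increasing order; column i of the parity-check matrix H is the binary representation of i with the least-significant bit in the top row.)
Syndrome s = H · r^T (mod 2), r = 1100001101010011111101010010111:
  s[0] = (1010101010101010101010101010101)·(1100001101010011111101010010111) mod 2 = 1+0+0+0+0+0+1+0+0+0+0+0+0+0+1+0+1+0+1+0+0+0+0+0+0+0+1+0+1+0+1 mod 2 = 0
  s[1] = (0110011001100110011001100110011)·(1100001101010011111101010010111) mod 2 = 0+1+0+0+0+0+1+0+0+1+0+0+0+0+1+0+0+1+1+0+0+1+0+0+0+0+1+0+0+1+1 mod 2 = 0
  s[2] = (0001111000011110000111100001111)·(1100001101010011111101010010111) mod 2 = 0+0+0+0+0+0+1+0+0+0+0+1+0+0+1+0+0+0+0+1+0+1+0+0+0+0+0+0+1+1+1 mod 2 = 0
  s[3] = (0000000111111110000000011111111)·(1100001101010011111101010010111) mod 2 = 0+0+0+0+0+0+0+1+0+1+0+1+0+0+1+0+0+0+0+0+0+0+0+1+0+0+1+0+1+1+1 mod 2 = 1
  s[4] = (0000000000000001111111111111111)·(1100001101010011111101010010111) mod 2 = 0+0+0+0+0+0+0+0+0+0+0+0+0+0+0+1+1+1+1+1+0+1+0+1+0+0+1+0+1+1+1 mod 2 = 1
Syndrome = 00011
Column 24 of H equals this syndrome → error at bit 24 (1-indexed).
Flip bit 24: 1100001101010011111101010010111 → 1100001101010011111101000010111
Extract data bits at positions {3,5,6,7,9,10,11,12,13,14,15,17,18,19,20,21,22,23,24,25,26,27,28,29,30,31}: 00010101001111101000010111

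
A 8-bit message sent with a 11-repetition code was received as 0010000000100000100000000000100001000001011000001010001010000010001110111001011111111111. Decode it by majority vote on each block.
Split into 11-bit blocks and majority-vote each:
  block 1 = 00100000001: 2 ones, 9 zeros → 0
  block 2 = 00000100000: 1 ones, 10 zeros → 0
  block 3 = 00000010000: 1 ones, 10 zeros → 0
  block 4 = 10000010110: 4 ones, 7 zeros → 0
  block 5 = 00001010001: 3 ones, 8 zeros → 0
  block 6 = 01000001000: 2 ones, 9 zeros → 0
  block 7 = 11101110010: 7 ones, 4 zeros → 1
  block 8 = 11111111111: 11 ones, 0 zeros → 1
Decoded = 00000011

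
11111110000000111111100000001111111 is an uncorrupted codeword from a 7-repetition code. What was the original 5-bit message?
Split into 7-bit blocks: 1111111 0000000 1111111 0000000 1111111
Data = 10101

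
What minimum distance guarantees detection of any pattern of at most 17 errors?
Detecting e errors requires d_min ≥ e + 1 = 17 + 1 = 18.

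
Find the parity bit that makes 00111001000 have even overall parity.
Sum of data bits: 0+0+1+1+1+0+0+1+0+0+0 = 4.
4 mod 2 = 0, so parity bit = 0.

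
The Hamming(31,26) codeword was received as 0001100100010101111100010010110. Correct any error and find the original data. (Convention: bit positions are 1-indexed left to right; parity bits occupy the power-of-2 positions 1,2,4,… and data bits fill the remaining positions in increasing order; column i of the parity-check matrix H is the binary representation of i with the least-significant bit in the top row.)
Syndrome s = H · r^T (mod 2), r = 0001100100010101111100010010110:
  s[0] = (1010101010101010101010101010101)·(0001100100010101111100010010110) mod 2 = 0+0+0+0+1+0+0+0+0+0+0+0+0+0+0+0+1+0+1+0+0+0+0+0+0+0+1+0+1+0+0 mod 2 = 1
  s[1] = (0110011001100110011001100110011)·(0001100100010101111100010010110) mod 2 = 0+0+0+0+0+0+0+0+0+0+0+0+0+1+0+0+0+1+1+0+0+0+0+0+0+0+1+0+0+1+0 mod 2 = 1
  s[2] = (0001111000011110000111100001111)·(0001100100010101111100010010110) mod 2 = 0+0+0+1+1+0+0+0+0+0+0+1+0+1+0+0+0+0+0+1+0+0+0+0+0+0+0+0+1+1+0 mod 2 = 1
  s[3] = (0000000111111110000000011111111)·(0001100100010101111100010010110) mod 2 = 0+0+0+0+0+0+0+1+0+0+0+1+0+1+0+0+0+0+0+0+0+0+0+1+0+0+1+0+1+1+0 mod 2 = 1
  s[4] = (0000000000000001111111111111111)·(0001100100010101111100010010110) mod 2 = 0+0+0+0+0+0+0+0+0+0+0+0+0+0+0+1+1+1+1+1+0+0+0+1+0+0+1+0+1+1+0 mod 2 = 1
Syndrome = 11111
Column 31 of H equals this syndrome → error at bit 31 (1-indexed).
Flip bit 31: 0001100100010101111100010010110 → 0001100100010101111100010010111
Extract data bits at positions {3,5,6,7,9,10,11,12,13,14,15,17,18,19,20,21,22,23,24,25,26,27,28,29,30,31}: 01000001010111100010010111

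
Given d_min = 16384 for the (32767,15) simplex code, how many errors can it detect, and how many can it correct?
Detection only: up to d_min − 1 = 16383 errors.
Correction: up to ⌊(d_min − 1)/2⌋ = ⌊16383/2⌋ = 8191 errors.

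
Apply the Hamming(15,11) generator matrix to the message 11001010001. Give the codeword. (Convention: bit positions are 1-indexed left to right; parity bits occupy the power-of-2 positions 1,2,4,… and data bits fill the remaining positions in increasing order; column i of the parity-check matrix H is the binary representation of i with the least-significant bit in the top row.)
Codeword c = d · G (mod 2), d = 11001010001:
  c[0] = d·G[:,0] = (11001010001)·(11011010101) mod 2 = 1+1+0+0+1+0+1+0+0+0+1 mod 2 = 1
  c[1] = d·G[:,1] = (11001010001)·(10110110011) mod 2 = 1+0+0+0+0+0+1+0+0+0+1 mod 2 = 1
  c[2] = d·G[:,2] = (11001010001)·(10000000000) mod 2 = 1+0+0+0+0+0+0+0+0+0+0 mod 2 = 1
  c[3] = d·G[:,3] = (11001010001)·(01110001111) mod 2 = 0+1+0+0+0+0+0+0+0+0+1 mod 2 = 0
  c[4] = d·G[:,4] = (11001010001)·(01000000000) mod 2 = 0+1+0+0+0+0+0+0+0+0+0 mod 2 = 1
  c[5] = d·G[:,5] = (11001010001)·(00100000000) mod 2 = 0+0+0+0+0+0+0+0+0+0+0 mod 2 = 0
  c[6] = d·G[:,6] = (11001010001)·(00010000000) mod 2 = 0+0+0+0+0+0+0+0+0+0+0 mod 2 = 0
  c[7] = d·G[:,7] = (11001010001)·(00001111111) mod 2 = 0+0+0+0+1+0+1+0+0+0+1 mod 2 = 1
  c[8] = d·G[:,8] = (11001010001)·(00001000000) mod 2 = 0+0+0+0+1+0+0+0+0+0+0 mod 2 = 1
  c[9] = d·G[:,9] = (11001010001)·(00000100000) mod 2 = 0+0+0+0+0+0+0+0+0+0+0 mod 2 = 0
  c[10] = d·G[:,10] = (11001010001)·(00000010000) mod 2 = 0+0+0+0+0+0+1+0+0+0+0 mod 2 = 1
  c[11] = d·G[:,11] = (11001010001)·(00000001000) mod 2 = 0+0+0+0+0+0+0+0+0+0+0 mod 2 = 0
  c[12] = d·G[:,12] = (11001010001)·(00000000100) mod 2 = 0+0+0+0+0+0+0+0+0+0+0 mod 2 = 0
  c[13] = d·G[:,13] = (11001010001)·(00000000010) mod 2 = 0+0+0+0+0+0+0+0+0+0+0 mod 2 = 0
  c[14] = d·G[:,14] = (11001010001)·(00000000001) mod 2 = 0+0+0+0+0+0+0+0+0+0+1 mod 2 = 1
Codeword = 111010011010001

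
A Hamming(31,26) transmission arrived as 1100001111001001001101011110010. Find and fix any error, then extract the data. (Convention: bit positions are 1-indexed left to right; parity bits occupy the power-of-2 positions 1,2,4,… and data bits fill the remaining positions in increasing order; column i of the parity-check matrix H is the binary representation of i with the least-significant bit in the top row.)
Syndrome s = H · r^T (mod 2), r = 1100001111001001001101011110010:
  s[0] = (1010101010101010101010101010101)·(1100001111001001001101011110010) mod 2 = 1+0+0+0+0+0+1+0+1+0+0+0+1+0+0+0+0+0+1+0+0+0+0+0+1+0+1+0+0+0+0 mod 2 = 1
  s[1] = (0110011001100110011001100110011)·(1100001111001001001101011110010) mod 2 = 0+1+0+0+0+0+1+0+0+1+0+0+0+0+0+0+0+0+1+0+0+1+0+0+0+1+1+0+0+1+0 mod 2 = 0
  s[2] = (0001111000011110000111100001111)·(1100001111001001001101011110010) mod 2 = 0+0+0+0+0+0+1+0+0+0+0+0+1+0+0+0+0+0+0+1+0+1+0+0+0+0+0+0+0+1+0 mod 2 = 1
  s[3] = (0000000111111110000000011111111)·(1100001111001001001101011110010) mod 2 = 0+0+0+0+0+0+0+1+1+1+0+0+1+0+0+0+0+0+0+0+0+0+0+1+1+1+1+0+0+1+0 mod 2 = 1
  s[4] = (0000000000000001111111111111111)·(1100001111001001001101011110010) mod 2 = 0+0+0+0+0+0+0+0+0+0+0+0+0+0+0+1+0+0+1+1+0+1+0+1+1+1+1+0+0+1+0 mod 2 = 1
Syndrome = 10111
Column 29 of H equals this syndrome → error at bit 29 (1-indexed).
Flip bit 29: 1100001111001001001101011110010 → 1100001111001001001101011110110
Extract data bits at positions {3,5,6,7,9,10,11,12,13,14,15,17,18,19,20,21,22,23,24,25,26,27,28,29,30,31}: 00011100100001101011110110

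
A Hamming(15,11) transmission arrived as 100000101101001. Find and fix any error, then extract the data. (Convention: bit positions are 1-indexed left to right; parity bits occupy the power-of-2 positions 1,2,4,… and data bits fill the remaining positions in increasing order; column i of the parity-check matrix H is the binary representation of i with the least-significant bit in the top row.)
Syndrome s = H · r^T (mod 2), r = 100000101101001:
  s[0] = (101010101010101)·(100000101101001) mod 2 = 1+0+0+0+0+0+1+0+1+0+0+0+0+0+1 mod 2 = 0
  s[1] = (011001100110011)·(100000101101001) mod 2 = 0+0+0+0+0+0+1+0+0+1+0+0+0+0+1 mod 2 = 1
  s[2] = (000111100001111)·(100000101101001) mod 2 = 0+0+0+0+0+0+1+0+0+0+0+1+0+0+1 mod 2 = 1
  s[3] = (000000011111111)·(100000101101001) mod 2 = 0+0+0+0+0+0+0+0+1+1+0+1+0+0+1 mod 2 = 0
Syndrome = 0110
Column 6 of H equals this syndrome → error at bit 6 (1-indexed).
Flip bit 6: 100000101101001 → 100001101101001
Extract data bits at positions {3,5,6,7,9,10,11,12,13,14,15}: 00111101001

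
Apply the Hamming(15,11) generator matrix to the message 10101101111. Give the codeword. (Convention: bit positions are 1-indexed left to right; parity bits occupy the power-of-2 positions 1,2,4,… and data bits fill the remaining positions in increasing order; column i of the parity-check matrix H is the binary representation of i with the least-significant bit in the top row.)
Codeword c = d · G (mod 2), d = 10101101111:
  c[0] = d·G[:,0] = (10101101111)·(11011010101) mod 2 = 1+0+0+0+1+0+0+0+1+0+1 mod 2 = 0
  c[1] = d·G[:,1] = (10101101111)·(10110110011) mod 2 = 1+0+1+0+0+1+0+0+0+1+1 mod 2 = 1
  c[2] = d·G[:,2] = (10101101111)·(10000000000) mod 2 = 1+0+0+0+0+0+0+0+0+0+0 mod 2 = 1
  c[3] = d·G[:,3] = (10101101111)·(01110001111) mod 2 = 0+0+1+0+0+0+0+1+1+1+1 mod 2 = 1
  c[4] = d·G[:,4] = (10101101111)·(01000000000) mod 2 = 0+0+0+0+0+0+0+0+0+0+0 mod 2 = 0
  c[5] = d·G[:,5] = (10101101111)·(00100000000) mod 2 = 0+0+1+0+0+0+0+0+0+0+0 mod 2 = 1
  c[6] = d·G[:,6] = (10101101111)·(00010000000) mod 2 = 0+0+0+0+0+0+0+0+0+0+0 mod 2 = 0
  c[7] = d·G[:,7] = (10101101111)·(00001111111) mod 2 = 0+0+0+0+1+1+0+1+1+1+1 mod 2 = 0
  c[8] = d·G[:,8] = (10101101111)·(00001000000) mod 2 = 0+0+0+0+1+0+0+0+0+0+0 mod 2 = 1
  c[9] = d·G[:,9] = (10101101111)·(00000100000) mod 2 = 0+0+0+0+0+1+0+0+0+0+0 mod 2 = 1
  c[10] = d·G[:,10] = (10101101111)·(00000010000) mod 2 = 0+0+0+0+0+0+0+0+0+0+0 mod 2 = 0
  c[11] = d·G[:,11] = (10101101111)·(00000001000) mod 2 = 0+0+0+0+0+0+0+1+0+0+0 mod 2 = 1
  c[12] = d·G[:,12] = (10101101111)·(00000000100) mod 2 = 0+0+0+0+0+0+0+0+1+0+0 mod 2 = 1
  c[13] = d·G[:,13] = (10101101111)·(00000000010) mod 2 = 0+0+0+0+0+0+0+0+0+1+0 mod 2 = 1
  c[14] = d·G[:,14] = (10101101111)·(00000000001) mod 2 = 0+0+0+0+0+0+0+0+0+0+1 mod 2 = 1
Codeword = 011101001101111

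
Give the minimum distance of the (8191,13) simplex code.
d_min = 4096 (every nonzero codeword of the simplex code S_13 has weight 2^(r−1) = 4096).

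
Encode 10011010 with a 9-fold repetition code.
Repeat each bit 9× and concatenate:
1→111111111  0→000000000  0→000000000  1→111111111  1→111111111  0→000000000  1→111111111  0→000000000
Codeword = 111111111000000000000000000111111111111111111000000000111111111000000000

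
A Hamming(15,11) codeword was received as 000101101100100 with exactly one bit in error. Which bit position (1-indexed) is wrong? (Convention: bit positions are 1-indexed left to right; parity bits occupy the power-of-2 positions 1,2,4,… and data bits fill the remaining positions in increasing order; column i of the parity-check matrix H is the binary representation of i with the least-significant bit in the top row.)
Syndrome s = H · r^T (mod 2), r = 000101101100100:
  s[0] = (101010101010101)·(000101101100100) mod 2 = 0+0+0+0+0+0+1+0+1+0+0+0+1+0+0 mod 2 = 1
  s[1] = (011001100110011)·(000101101100100) mod 2 = 0+0+0+0+0+1+1+0+0+1+0+0+0+0+0 mod 2 = 1
  s[2] = (000111100001111)·(000101101100100) mod 2 = 0+0+0+1+0+1+1+0+0+0+0+0+1+0+0 mod 2 = 0
  s[3] = (000000011111111)·(000101101100100) mod 2 = 0+0+0+0+0+0+0+0+1+1+0+0+1+0+0 mod 2 = 1
Syndrome = 1101
Column i of H is the binary representation of i, so the syndrome is the binary index of the flipped bit.
Read s = 1101 with s[0] as LSB: 1·2^0 + 1·2^1 + 0·2^2 + 1·2^3 = 11.
Error is at bit position 11.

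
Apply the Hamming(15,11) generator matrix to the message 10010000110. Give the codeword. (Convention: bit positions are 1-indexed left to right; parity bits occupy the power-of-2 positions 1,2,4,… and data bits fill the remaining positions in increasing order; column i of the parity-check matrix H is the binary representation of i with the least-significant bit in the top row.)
Codeword c = d · G (mod 2), d = 10010000110:
  c[0] = d·G[:,0] = (10010000110)·(11011010101) mod 2 = 1+0+0+1+0+0+0+0+1+0+0 mod 2 = 1
  c[1] = d·G[:,1] = (10010000110)·(10110110011) mod 2 = 1+0+0+1+0+0+0+0+0+1+0 mod 2 = 1
  c[2] = d·G[:,2] = (10010000110)·(10000000000) mod 2 = 1+0+0+0+0+0+0+0+0+0+0 mod 2 = 1
  c[3] = d·G[:,3] = (10010000110)·(01110001111) mod 2 = 0+0+0+1+0+0+0+0+1+1+0 mod 2 = 1
  c[4] = d·G[:,4] = (10010000110)·(01000000000) mod 2 = 0+0+0+0+0+0+0+0+0+0+0 mod 2 = 0
  c[5] = d·G[:,5] = (10010000110)·(00100000000) mod 2 = 0+0+0+0+0+0+0+0+0+0+0 mod 2 = 0
  c[6] = d·G[:,6] = (10010000110)·(00010000000) mod 2 = 0+0+0+1+0+0+0+0+0+0+0 mod 2 = 1
  c[7] = d·G[:,7] = (10010000110)·(00001111111) mod 2 = 0+0+0+0+0+0+0+0+1+1+0 mod 2 = 0
  c[8] = d·G[:,8] = (10010000110)·(00001000000) mod 2 = 0+0+0+0+0+0+0+0+0+0+0 mod 2 = 0
  c[9] = d·G[:,9] = (10010000110)·(00000100000) mod 2 = 0+0+0+0+0+0+0+0+0+0+0 mod 2 = 0
  c[10] = d·G[:,10] = (10010000110)·(00000010000) mod 2 = 0+0+0+0+0+0+0+0+0+0+0 mod 2 = 0
  c[11] = d·G[:,11] = (10010000110)·(00000001000) mod 2 = 0+0+0+0+0+0+0+0+0+0+0 mod 2 = 0
  c[12] = d·G[:,12] = (10010000110)·(00000000100) mod 2 = 0+0+0+0+0+0+0+0+1+0+0 mod 2 = 1
  c[13] = d·G[:,13] = (10010000110)·(00000000010) mod 2 = 0+0+0+0+0+0+0+0+0+1+0 mod 2 = 1
  c[14] = d·G[:,14] = (10010000110)·(00000000001) mod 2 = 0+0+0+0+0+0+0+0+0+0+0 mod 2 = 0
Codeword = 111100100000110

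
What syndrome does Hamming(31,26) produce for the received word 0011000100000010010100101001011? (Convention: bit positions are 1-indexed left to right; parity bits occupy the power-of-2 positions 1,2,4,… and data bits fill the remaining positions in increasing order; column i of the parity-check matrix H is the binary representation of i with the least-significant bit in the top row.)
Syndrome s = H · r^T (mod 2), r = 0011000100000010010100101001011:
  s[0] = (1010101010101010101010101010101)·(0011000100000010010100101001011) mod 2 = 0+0+1+0+0+0+0+0+0+0+0+0+0+0+1+0+0+0+0+0+0+0+1+0+1+0+0+0+0+0+1 mod 2 = 1
  s[1] = (0110011001100110011001100110011)·(0011000100000010010100101001011) mod 2 = 0+0+1+0+0+0+0+0+0+0+0+0+0+0+1+0+0+1+0+0+0+0+1+0+0+0+0+0+0+1+1 mod 2 = 0
  s[2] = (0001111000011110000111100001111)·(0011000100000010010100101001011) mod 2 = 0+0+0+1+0+0+0+0+0+0+0+0+0+0+1+0+0+0+0+1+0+0+1+0+0+0+0+1+0+1+1 mod 2 = 1
  s[3] = (0000000111111110000000011111111)·(0011000100000010010100101001011) mod 2 = 0+0+0+0+0+0+0+1+0+0+0+0+0+0+1+0+0+0+0+0+0+0+0+0+1+0+0+1+0+1+1 mod 2 = 0
  s[4] = (0000000000000001111111111111111)·(0011000100000010010100101001011) mod 2 = 0+0+0+0+0+0+0+0+0+0+0+0+0+0+0+0+0+1+0+1+0+0+1+0+1+0+0+1+0+1+1 mod 2 = 1
Syndrome = 10101
Non-zero syndrome: error at position 21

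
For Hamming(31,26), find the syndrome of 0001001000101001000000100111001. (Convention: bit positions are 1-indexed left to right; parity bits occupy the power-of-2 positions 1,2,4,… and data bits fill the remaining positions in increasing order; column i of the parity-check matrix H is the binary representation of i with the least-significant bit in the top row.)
Syndrome s = H · r^T (mod 2), r = 0001001000101001000000100111001:
  s[0] = (1010101010101010101010101010101)·(0001001000101001000000100111001) mod 2 = 0+0+0+0+0+0+1+0+0+0+1+0+1+0+0+0+0+0+0+0+0+0+1+0+0+0+1+0+0+0+1 mod 2 = 0
  s[1] = (0110011001100110011001100110011)·(0001001000101001000000100111001) mod 2 = 0+0+0+0+0+0+1+0+0+0+1+0+0+0+0+0+0+0+0+0+0+0+1+0+0+1+1+0+0+0+1 mod 2 = 0
  s[2] = (0001111000011110000111100001111)·(0001001000101001000000100111001) mod 2 = 0+0+0+1+0+0+1+0+0+0+0+0+1+0+0+0+0+0+0+0+0+0+1+0+0+0+0+1+0+0+1 mod 2 = 0
  s[3] = (0000000111111110000000011111111)·(0001001000101001000000100111001) mod 2 = 0+0+0+0+0+0+0+0+0+0+1+0+1+0+0+0+0+0+0+0+0+0+0+0+0+1+1+1+0+0+1 mod 2 = 0
  s[4] = (0000000000000001111111111111111)·(0001001000101001000000100111001) mod 2 = 0+0+0+0+0+0+0+0+0+0+0+0+0+0+0+1+0+0+0+0+0+0+1+0+0+1+1+1+0+0+1 mod 2 = 0
Syndrome = 00000
s = 0: no error detected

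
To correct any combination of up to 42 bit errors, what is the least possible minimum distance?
Correcting t errors requires d_min ≥ 2t + 1 = 2·42 + 1 = 85.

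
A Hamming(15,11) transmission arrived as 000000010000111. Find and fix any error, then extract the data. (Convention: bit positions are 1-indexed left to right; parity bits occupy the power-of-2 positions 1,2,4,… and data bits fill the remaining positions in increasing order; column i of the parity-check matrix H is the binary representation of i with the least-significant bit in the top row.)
Syndrome s = H · r^T (mod 2), r = 000000010000111:
  s[0] = (101010101010101)·(000000010000111) mod 2 = 0+0+0+0+0+0+0+0+0+0+0+0+1+0+1 mod 2 = 0
  s[1] = (011001100110011)·(000000010000111) mod 2 = 0+0+0+0+0+0+0+0+0+0+0+0+0+1+1 mod 2 = 0
  s[2] = (000111100001111)·(000000010000111) mod 2 = 0+0+0+0+0+0+0+0+0+0+0+0+1+1+1 mod 2 = 1
  s[3] = (000000011111111)·(000000010000111) mod 2 = 0+0+0+0+0+0+0+1+0+0+0+0+1+1+1 mod 2 = 0
Syndrome = 0010
Column 4 of H equals this syndrome → error at bit 4 (1-indexed).
Flip bit 4: 000000010000111 → 000100010000111
Extract data bits at positions {3,5,6,7,9,10,11,12,13,14,15}: 00000000111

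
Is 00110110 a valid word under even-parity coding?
Sum of all bits: 0+0+1+1+0+1+1+0 = 4; 4 mod 2 = 0. Result is 0 → valid parity.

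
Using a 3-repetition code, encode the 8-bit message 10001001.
Repeat each bit 3× and concatenate:
1→111  0→000  0→000  0→000  1→111  0→000  0→000  1→111
Codeword = 111000000000111000000111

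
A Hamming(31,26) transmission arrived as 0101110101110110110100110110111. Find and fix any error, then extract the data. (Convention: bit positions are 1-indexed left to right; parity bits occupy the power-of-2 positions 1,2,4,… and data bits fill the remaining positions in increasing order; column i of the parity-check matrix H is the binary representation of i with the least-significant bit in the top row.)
Syndrome s = H · r^T (mod 2), r = 0101110101110110110100110110111:
  s[0] = (1010101010101010101010101010101)·(0101110101110110110100110110111) mod 2 = 0+0+0+0+1+0+0+0+0+0+1+0+0+0+1+0+1+0+0+0+0+0+1+0+0+0+1+0+1+0+1 mod 2 = 0
  s[1] = (0110011001100110011001100110011)·(0101110101110110110100110110111) mod 2 = 0+1+0+0+0+1+0+0+0+1+1+0+0+1+1+0+0+1+0+0+0+0+1+0+0+1+1+0+0+1+1 mod 2 = 0
  s[2] = (0001111000011110000111100001111)·(0101110101110110110100110110111) mod 2 = 0+0+0+1+1+1+0+0+0+0+0+1+0+1+1+0+0+0+0+1+0+0+1+0+0+0+0+0+1+1+1 mod 2 = 1
  s[3] = (0000000111111110000000011111111)·(0101110101110110110100110110111) mod 2 = 0+0+0+0+0+0+0+1+0+1+1+1+0+1+1+0+0+0+0+0+0+0+0+1+0+1+1+0+1+1+1 mod 2 = 0
  s[4] = (0000000000000001111111111111111)·(0101110101110110110100110110111) mod 2 = 0+0+0+0+0+0+0+0+0+0+0+0+0+0+0+0+1+1+0+1+0+0+1+1+0+1+1+0+1+1+1 mod 2 = 0
Syndrome = 00100
Column 4 of H equals this syndrome → error at bit 4 (1-indexed).
Flip bit 4: 0101110101110110110100110110111 → 0100110101110110110100110110111
Extract data bits at positions {3,5,6,7,9,10,11,12,13,14,15,17,18,19,20,21,22,23,24,25,26,27,28,29,30,31}: 01100111011110100110110111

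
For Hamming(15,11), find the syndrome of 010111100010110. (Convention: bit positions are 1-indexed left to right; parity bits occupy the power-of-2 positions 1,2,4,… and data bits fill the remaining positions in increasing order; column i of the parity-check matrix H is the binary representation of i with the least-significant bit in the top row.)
Syndrome s = H · r^T (mod 2), r = 010111100010110:
  s[0] = (101010101010101)·(010111100010110) mod 2 = 0+0+0+0+1+0+1+0+0+0+1+0+1+0+0 mod 2 = 0
  s[1] = (011001100110011)·(010111100010110) mod 2 = 0+1+0+0+0+1+1+0+0+0+1+0+0+1+0 mod 2 = 1
  s[2] = (000111100001111)·(010111100010110) mod 2 = 0+0+0+1+1+1+1+0+0+0+0+0+1+1+0 mod 2 = 0
  s[3] = (000000011111111)·(010111100010110) mod 2 = 0+0+0+0+0+0+0+0+0+0+1+0+1+1+0 mod 2 = 1
Syndrome = 0101
Non-zero syndrome: error at position 10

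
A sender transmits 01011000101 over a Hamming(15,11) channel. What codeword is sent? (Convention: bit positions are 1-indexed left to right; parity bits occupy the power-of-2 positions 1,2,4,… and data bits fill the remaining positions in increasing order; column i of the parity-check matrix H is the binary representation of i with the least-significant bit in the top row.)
Codeword c = d · G (mod 2), d = 01011000101:
  c[0] = d·G[:,0] = (01011000101)·(11011010101) mod 2 = 0+1+0+1+1+0+0+0+1+0+1 mod 2 = 1
  c[1] = d·G[:,1] = (01011000101)·(10110110011) mod 2 = 0+0+0+1+0+0+0+0+0+0+1 mod 2 = 0
  c[2] = d·G[:,2] = (01011000101)·(10000000000) mod 2 = 0+0+0+0+0+0+0+0+0+0+0 mod 2 = 0
  c[3] = d·G[:,3] = (01011000101)·(01110001111) mod 2 = 0+1+0+1+0+0+0+0+1+0+1 mod 2 = 0
  c[4] = d·G[:,4] = (01011000101)·(01000000000) mod 2 = 0+1+0+0+0+0+0+0+0+0+0 mod 2 = 1
  c[5] = d·G[:,5] = (01011000101)·(00100000000) mod 2 = 0+0+0+0+0+0+0+0+0+0+0 mod 2 = 0
  c[6] = d·G[:,6] = (01011000101)·(00010000000) mod 2 = 0+0+0+1+0+0+0+0+0+0+0 mod 2 = 1
  c[7] = d·G[:,7] = (01011000101)·(00001111111) mod 2 = 0+0+0+0+1+0+0+0+1+0+1 mod 2 = 1
  c[8] = d·G[:,8] = (01011000101)·(00001000000) mod 2 = 0+0+0+0+1+0+0+0+0+0+0 mod 2 = 1
  c[9] = d·G[:,9] = (01011000101)·(00000100000) mod 2 = 0+0+0+0+0+0+0+0+0+0+0 mod 2 = 0
  c[10] = d·G[:,10] = (01011000101)·(00000010000) mod 2 = 0+0+0+0+0+0+0+0+0+0+0 mod 2 = 0
  c[11] = d·G[:,11] = (01011000101)·(00000001000) mod 2 = 0+0+0+0+0+0+0+0+0+0+0 mod 2 = 0
  c[12] = d·G[:,12] = (01011000101)·(00000000100) mod 2 = 0+0+0+0+0+0+0+0+1+0+0 mod 2 = 1
  c[13] = d·G[:,13] = (01011000101)·(00000000010) mod 2 = 0+0+0+0+0+0+0+0+0+0+0 mod 2 = 0
  c[14] = d·G[:,14] = (01011000101)·(00000000001) mod 2 = 0+0+0+0+0+0+0+0+0+0+1 mod 2 = 1
Codeword = 100010111000101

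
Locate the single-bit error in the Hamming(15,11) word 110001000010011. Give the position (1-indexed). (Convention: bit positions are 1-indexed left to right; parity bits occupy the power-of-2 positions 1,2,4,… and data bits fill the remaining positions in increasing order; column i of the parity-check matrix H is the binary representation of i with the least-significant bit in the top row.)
Syndrome s = H · r^T (mod 2), r = 110001000010011:
  s[0] = (101010101010101)·(110001000010011) mod 2 = 1+0+0+0+0+0+0+0+0+0+1+0+0+0+1 mod 2 = 1
  s[1] = (011001100110011)·(110001000010011) mod 2 = 0+1+0+0+0+1+0+0+0+0+1+0+0+1+1 mod 2 = 1
  s[2] = (000111100001111)·(110001000010011) mod 2 = 0+0+0+0+0+1+0+0+0+0+0+0+0+1+1 mod 2 = 1
  s[3] = (000000011111111)·(110001000010011) mod 2 = 0+0+0+0+0+0+0+0+0+0+1+0+0+1+1 mod 2 = 1
Syndrome = 1111
Column i of H is the binary representation of i, so the syndrome is the binary index of the flipped bit.
Read s = 1111 with s[0] as LSB: 1·2^0 + 1·2^1 + 1·2^2 + 1·2^3 = 15.
Error is at bit position 15.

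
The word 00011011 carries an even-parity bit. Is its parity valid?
Sum of all bits: 0+0+0+1+1+0+1+1 = 4; 4 mod 2 = 0. Result is 0 → valid parity.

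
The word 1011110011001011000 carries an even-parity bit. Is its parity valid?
Sum of all bits: 1+0+1+1+1+1+0+0+1+1+0+0+1+0+1+1+0+0+0 = 10; 10 mod 2 = 0. Result is 0 → valid parity.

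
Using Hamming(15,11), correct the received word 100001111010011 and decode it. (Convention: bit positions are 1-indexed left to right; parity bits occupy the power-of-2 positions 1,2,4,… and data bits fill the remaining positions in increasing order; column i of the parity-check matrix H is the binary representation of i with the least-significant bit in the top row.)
Syndrome s = H · r^T (mod 2), r = 100001111010011:
  s[0] = (101010101010101)·(100001111010011) mod 2 = 1+0+0+0+0+0+1+0+1+0+1+0+0+0+1 mod 2 = 1
  s[1] = (011001100110011)·(100001111010011) mod 2 = 0+0+0+0+0+1+1+0+0+0+1+0+0+1+1 mod 2 = 1
  s[2] = (000111100001111)·(100001111010011) mod 2 = 0+0+0+0+0+1+1+0+0+0+0+0+0+1+1 mod 2 = 0
  s[3] = (000000011111111)·(100001111010011) mod 2 = 0+0+0+0+0+0+0+1+1+0+1+0+0+1+1 mod 2 = 1
Syndrome = 1101
Column 11 of H equals this syndrome → error at bit 11 (1-indexed).
Flip bit 11: 100001111010011 → 100001111000011
Extract data bits at positions {3,5,6,7,9,10,11,12,13,14,15}: 00111000011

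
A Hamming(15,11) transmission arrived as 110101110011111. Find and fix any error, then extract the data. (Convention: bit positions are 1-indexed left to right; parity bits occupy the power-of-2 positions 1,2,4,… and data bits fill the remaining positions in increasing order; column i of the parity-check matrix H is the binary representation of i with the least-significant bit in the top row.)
Syndrome s = H · r^T (mod 2), r = 110101110011111:
  s[0] = (101010101010101)·(110101110011111) mod 2 = 1+0+0+0+0+0+1+0+0+0+1+0+1+0+1 mod 2 = 1
  s[1] = (011001100110011)·(110101110011111) mod 2 = 0+1+0+0+0+1+1+0+0+0+1+0+0+1+1 mod 2 = 0
  s[2] = (000111100001111)·(110101110011111) mod 2 = 0+0+0+1+0+1+1+0+0+0+0+1+1+1+1 mod 2 = 1
  s[3] = (000000011111111)·(110101110011111) mod 2 = 0+0+0+0+0+0+0+1+0+0+1+1+1+1+1 mod 2 = 0
Syndrome = 1010
Column 5 of H equals this syndrome → error at bit 5 (1-indexed).
Flip bit 5: 110101110011111 → 110111110011111
Extract data bits at positions {3,5,6,7,9,10,11,12,13,14,15}: 01110011111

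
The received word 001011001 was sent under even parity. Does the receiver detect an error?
Sum of received bits: 0+0+1+0+1+1+0+0+1 = 4; 4 mod 2 = 0. Result is 0 → no error detected.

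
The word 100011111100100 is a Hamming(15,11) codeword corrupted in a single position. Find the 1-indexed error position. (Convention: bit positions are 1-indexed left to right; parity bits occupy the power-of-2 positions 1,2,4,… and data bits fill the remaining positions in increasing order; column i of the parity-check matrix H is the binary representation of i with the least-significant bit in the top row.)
Syndrome s = H · r^T (mod 2), r = 100011111100100:
  s[0] = (101010101010101)·(100011111100100) mod 2 = 1+0+0+0+1+0+1+0+1+0+0+0+1+0+0 mod 2 = 1
  s[1] = (011001100110011)·(100011111100100) mod 2 = 0+0+0+0+0+1+1+0+0+1+0+0+0+0+0 mod 2 = 1
  s[2] = (000111100001111)·(100011111100100) mod 2 = 0+0+0+0+1+1+1+0+0+0+0+0+1+0+0 mod 2 = 0
  s[3] = (000000011111111)·(100011111100100) mod 2 = 0+0+0+0+0+0+0+1+1+1+0+0+1+0+0 mod 2 = 0
Syndrome = 1100
Column i of H is the binary representation of i, so the syndrome is the binary index of the flipped bit.
Read s = 1100 with s[0] as LSB: 1·2^0 + 1·2^1 + 0·2^2 + 0·2^3 = 3.
Error is at bit position 3.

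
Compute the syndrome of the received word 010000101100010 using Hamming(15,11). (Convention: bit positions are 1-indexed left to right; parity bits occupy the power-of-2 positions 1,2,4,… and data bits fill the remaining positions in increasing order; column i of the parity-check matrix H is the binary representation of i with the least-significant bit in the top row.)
Syndrome s = H · r^T (mod 2), r = 010000101100010:
  s[0] = (101010101010101)·(010000101100010) mod 2 = 0+0+0+0+0+0+1+0+1+0+0+0+0+0+0 mod 2 = 0
  s[1] = (011001100110011)·(010000101100010) mod 2 = 0+1+0+0+0+0+1+0+0+1+0+0+0+1+0 mod 2 = 0
  s[2] = (000111100001111)·(010000101100010) mod 2 = 0+0+0+0+0+0+1+0+0+0+0+0+0+1+0 mod 2 = 0
  s[3] = (000000011111111)·(010000101100010) mod 2 = 0+0+0+0+0+0+0+0+1+1+0+0+0+1+0 mod 2 = 1
Syndrome = 0001
Non-zero syndrome: error at position 8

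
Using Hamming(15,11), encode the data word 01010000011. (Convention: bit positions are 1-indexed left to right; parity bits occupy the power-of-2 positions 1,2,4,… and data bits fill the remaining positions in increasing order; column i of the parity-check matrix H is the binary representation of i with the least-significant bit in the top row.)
Codeword c = d · G (mod 2), d = 01010000011:
  c[0] = d·G[:,0] = (01010000011)·(11011010101) mod 2 = 0+1+0+1+0+0+0+0+0+0+1 mod 2 = 1
  c[1] = d·G[:,1] = (01010000011)·(10110110011) mod 2 = 0+0+0+1+0+0+0+0+0+1+1 mod 2 = 1
  c[2] = d·G[:,2] = (01010000011)·(10000000000) mod 2 = 0+0+0+0+0+0+0+0+0+0+0 mod 2 = 0
  c[3] = d·G[:,3] = (01010000011)·(01110001111) mod 2 = 0+1+0+1+0+0+0+0+0+1+1 mod 2 = 0
  c[4] = d·G[:,4] = (01010000011)·(01000000000) mod 2 = 0+1+0+0+0+0+0+0+0+0+0 mod 2 = 1
  c[5] = d·G[:,5] = (01010000011)·(00100000000) mod 2 = 0+0+0+0+0+0+0+0+0+0+0 mod 2 = 0
  c[6] = d·G[:,6] = (01010000011)·(00010000000) mod 2 = 0+0+0+1+0+0+0+0+0+0+0 mod 2 = 1
  c[7] = d·G[:,7] = (01010000011)·(00001111111) mod 2 = 0+0+0+0+0+0+0+0+0+1+1 mod 2 = 0
  c[8] = d·G[:,8] = (01010000011)·(00001000000) mod 2 = 0+0+0+0+0+0+0+0+0+0+0 mod 2 = 0
  c[9] = d·G[:,9] = (01010000011)·(00000100000) mod 2 = 0+0+0+0+0+0+0+0+0+0+0 mod 2 = 0
  c[10] = d·G[:,10] = (01010000011)·(00000010000) mod 2 = 0+0+0+0+0+0+0+0+0+0+0 mod 2 = 0
  c[11] = d·G[:,11] = (01010000011)·(00000001000) mod 2 = 0+0+0+0+0+0+0+0+0+0+0 mod 2 = 0
  c[12] = d·G[:,12] = (01010000011)·(00000000100) mod 2 = 0+0+0+0+0+0+0+0+0+0+0 mod 2 = 0
  c[13] = d·G[:,13] = (01010000011)·(00000000010) mod 2 = 0+0+0+0+0+0+0+0+0+1+0 mod 2 = 1
  c[14] = d·G[:,14] = (01010000011)·(00000000001) mod 2 = 0+0+0+0+0+0+0+0+0+0+1 mod 2 = 1
Codeword = 110010100000011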